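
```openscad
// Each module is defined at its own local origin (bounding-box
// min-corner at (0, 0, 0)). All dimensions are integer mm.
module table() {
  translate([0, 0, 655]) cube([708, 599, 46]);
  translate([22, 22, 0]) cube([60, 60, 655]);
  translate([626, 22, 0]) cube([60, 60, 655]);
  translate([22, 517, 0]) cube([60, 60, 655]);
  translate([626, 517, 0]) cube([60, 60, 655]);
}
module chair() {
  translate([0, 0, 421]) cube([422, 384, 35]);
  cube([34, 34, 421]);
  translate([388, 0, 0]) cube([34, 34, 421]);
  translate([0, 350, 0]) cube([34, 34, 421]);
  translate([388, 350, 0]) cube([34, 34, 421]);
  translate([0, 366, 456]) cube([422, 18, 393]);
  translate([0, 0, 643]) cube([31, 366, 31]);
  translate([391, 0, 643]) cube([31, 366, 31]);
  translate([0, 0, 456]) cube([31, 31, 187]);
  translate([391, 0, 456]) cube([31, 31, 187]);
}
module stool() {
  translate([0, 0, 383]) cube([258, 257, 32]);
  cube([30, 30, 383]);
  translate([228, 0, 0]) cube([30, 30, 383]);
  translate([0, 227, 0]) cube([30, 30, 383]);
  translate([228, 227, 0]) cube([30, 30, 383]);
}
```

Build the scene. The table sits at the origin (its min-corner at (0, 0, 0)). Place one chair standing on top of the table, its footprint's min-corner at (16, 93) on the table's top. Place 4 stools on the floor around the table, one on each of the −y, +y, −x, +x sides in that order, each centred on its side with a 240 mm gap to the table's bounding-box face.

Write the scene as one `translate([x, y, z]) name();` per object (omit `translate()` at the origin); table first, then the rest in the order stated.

table();
translate([16, 93, 701]) chair();
translate([225, -497, 0]) stool();
translate([225, 839, 0]) stool();
translate([-498, 171, 0]) stool();
translate([948, 171, 0]) stool();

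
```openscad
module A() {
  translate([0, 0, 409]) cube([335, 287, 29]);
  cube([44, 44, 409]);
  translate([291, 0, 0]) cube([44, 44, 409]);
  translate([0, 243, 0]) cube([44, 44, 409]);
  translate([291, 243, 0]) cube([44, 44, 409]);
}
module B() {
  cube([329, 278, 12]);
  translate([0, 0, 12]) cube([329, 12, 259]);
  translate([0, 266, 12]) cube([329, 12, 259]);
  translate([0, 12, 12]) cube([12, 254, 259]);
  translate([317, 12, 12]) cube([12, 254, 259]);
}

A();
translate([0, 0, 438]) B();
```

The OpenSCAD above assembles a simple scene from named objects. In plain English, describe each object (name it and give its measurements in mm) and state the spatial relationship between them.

A is a simple wooden stool: a rectangular seat 335 mm (x) by 287 mm (y), 29 mm thick, top face at z = 438 mm, on four square legs, each 44×44 mm in cross-section. The legs rest on z = 0, each flush with a corner of the seat.

B is an open-topped rectangular box: outside dimensions 329×278×271 mm, with a uniform wall and base thickness of 12 mm. The base is a full 329×278 slab on the floor; four walls sit on top of the base. The front and back walls (the −y and +y sides) span the full width; the two side walls fit between them.

The open box is on top of the stool.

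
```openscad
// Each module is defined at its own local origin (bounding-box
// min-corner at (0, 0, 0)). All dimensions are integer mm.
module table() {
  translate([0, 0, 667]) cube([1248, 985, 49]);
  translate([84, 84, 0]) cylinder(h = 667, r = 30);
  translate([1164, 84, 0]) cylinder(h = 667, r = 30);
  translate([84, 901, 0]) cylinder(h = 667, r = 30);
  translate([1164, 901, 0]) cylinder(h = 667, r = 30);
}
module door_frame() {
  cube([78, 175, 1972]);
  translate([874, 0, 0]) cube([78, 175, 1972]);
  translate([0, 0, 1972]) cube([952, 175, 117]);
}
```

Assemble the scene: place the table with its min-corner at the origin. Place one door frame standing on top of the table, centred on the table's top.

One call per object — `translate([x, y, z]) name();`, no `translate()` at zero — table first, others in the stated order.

table();
translate([148, 405, 716]) door_frame();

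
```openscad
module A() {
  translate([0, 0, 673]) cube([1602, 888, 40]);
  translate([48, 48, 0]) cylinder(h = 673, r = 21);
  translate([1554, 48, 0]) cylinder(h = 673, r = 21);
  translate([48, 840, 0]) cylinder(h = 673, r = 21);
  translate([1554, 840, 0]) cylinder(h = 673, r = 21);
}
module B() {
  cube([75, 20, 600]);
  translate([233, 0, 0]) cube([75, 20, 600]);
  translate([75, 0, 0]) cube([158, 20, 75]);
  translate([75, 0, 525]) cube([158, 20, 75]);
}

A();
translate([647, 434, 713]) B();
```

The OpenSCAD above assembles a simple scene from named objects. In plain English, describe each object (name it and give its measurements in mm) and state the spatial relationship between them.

A is a rectangular dining table. The top is 1602×888×40 mm with its upper surface at z = 713 mm. It stands on four round legs of 42 mm diameter, each leg's bounding box inset 27 mm from the nearest pair of top edges, running from the floor to the underside of the top.

B is a rectangular picture frame lying in the x–z plane (depth along y). The opening is 158 mm wide (x) by 450 mm tall (z), surrounded by a border 75 mm wide on all four sides. The frame is 20 mm deep and is made of two full-height vertical stiles with two horizontal rails fitted between them.

The picture frame is on top of the table, centred.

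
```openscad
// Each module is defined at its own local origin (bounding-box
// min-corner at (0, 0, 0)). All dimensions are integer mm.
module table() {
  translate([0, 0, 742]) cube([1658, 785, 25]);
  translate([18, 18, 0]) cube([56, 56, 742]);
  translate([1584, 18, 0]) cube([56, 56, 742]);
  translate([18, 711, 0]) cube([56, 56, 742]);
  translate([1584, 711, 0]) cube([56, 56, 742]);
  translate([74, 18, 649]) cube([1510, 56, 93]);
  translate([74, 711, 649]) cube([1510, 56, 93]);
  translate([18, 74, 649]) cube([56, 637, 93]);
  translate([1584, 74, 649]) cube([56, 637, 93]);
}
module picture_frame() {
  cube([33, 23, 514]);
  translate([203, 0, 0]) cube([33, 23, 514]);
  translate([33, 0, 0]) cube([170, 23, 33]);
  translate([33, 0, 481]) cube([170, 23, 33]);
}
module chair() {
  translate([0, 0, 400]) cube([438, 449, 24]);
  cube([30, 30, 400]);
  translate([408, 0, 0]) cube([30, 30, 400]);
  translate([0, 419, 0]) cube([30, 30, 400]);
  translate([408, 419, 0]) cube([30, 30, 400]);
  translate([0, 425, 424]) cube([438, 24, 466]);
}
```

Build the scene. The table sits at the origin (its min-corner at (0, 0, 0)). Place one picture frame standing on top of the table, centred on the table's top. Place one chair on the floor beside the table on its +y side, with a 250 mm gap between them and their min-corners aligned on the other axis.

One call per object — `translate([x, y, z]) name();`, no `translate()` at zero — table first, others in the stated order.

table();
translate([711, 381, 767]) picture_frame();
translate([0, 1035, 0]) chair();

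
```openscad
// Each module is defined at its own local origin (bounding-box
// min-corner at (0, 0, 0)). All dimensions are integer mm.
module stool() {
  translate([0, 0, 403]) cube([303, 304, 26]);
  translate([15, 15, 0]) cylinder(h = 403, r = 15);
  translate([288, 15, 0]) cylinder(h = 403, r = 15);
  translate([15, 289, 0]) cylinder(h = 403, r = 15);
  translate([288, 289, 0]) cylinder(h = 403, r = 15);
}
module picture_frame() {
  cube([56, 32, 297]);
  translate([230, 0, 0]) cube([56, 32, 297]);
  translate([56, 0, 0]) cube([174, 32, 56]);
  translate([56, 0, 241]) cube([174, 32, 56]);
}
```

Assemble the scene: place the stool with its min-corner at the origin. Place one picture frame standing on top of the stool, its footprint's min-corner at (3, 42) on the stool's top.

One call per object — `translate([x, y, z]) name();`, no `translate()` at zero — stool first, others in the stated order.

stool();
translate([3, 42, 429]) picture_frame();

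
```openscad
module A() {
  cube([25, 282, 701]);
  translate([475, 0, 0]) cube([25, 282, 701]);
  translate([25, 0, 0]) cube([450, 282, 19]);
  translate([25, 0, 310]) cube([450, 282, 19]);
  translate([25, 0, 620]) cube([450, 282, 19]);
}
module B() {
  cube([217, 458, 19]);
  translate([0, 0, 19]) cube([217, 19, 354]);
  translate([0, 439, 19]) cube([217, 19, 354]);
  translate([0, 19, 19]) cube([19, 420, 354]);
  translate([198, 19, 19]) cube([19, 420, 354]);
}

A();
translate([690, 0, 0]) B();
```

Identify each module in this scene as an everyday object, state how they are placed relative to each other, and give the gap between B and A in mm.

The open box's nearest face is 190 mm from the bookshelf's +x face.

A is a bookshelf. B is an open box. The open box is on the floor beside the bookshelf on its +x side. The gap between the open box and the bookshelf is 190 mm.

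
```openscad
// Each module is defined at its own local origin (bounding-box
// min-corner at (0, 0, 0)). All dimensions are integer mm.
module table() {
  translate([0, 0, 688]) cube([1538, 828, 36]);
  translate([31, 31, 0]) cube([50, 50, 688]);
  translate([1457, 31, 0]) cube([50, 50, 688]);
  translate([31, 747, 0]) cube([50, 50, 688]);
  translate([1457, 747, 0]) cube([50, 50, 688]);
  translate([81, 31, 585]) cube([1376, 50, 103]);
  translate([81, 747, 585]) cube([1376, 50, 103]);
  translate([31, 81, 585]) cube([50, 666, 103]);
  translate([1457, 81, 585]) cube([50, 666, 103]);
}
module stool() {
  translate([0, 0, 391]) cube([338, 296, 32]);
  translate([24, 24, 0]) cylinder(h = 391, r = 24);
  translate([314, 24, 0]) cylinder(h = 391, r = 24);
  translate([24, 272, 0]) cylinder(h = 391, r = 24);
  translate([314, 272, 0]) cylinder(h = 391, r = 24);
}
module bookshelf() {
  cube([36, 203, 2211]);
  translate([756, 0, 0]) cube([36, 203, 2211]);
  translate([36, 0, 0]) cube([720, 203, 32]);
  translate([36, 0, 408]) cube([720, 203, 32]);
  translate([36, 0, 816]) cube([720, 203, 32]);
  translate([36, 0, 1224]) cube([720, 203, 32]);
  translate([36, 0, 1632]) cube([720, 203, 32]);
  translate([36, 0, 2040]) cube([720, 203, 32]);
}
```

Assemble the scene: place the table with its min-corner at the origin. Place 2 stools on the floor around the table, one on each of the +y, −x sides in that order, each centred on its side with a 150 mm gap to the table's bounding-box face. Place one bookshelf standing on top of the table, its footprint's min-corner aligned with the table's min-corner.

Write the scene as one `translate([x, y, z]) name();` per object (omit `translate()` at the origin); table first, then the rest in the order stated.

table();
translate([600, 978, 0]) stool();
translate([-488, 266, 0]) stool();
translate([0, 0, 724]) bookshelf();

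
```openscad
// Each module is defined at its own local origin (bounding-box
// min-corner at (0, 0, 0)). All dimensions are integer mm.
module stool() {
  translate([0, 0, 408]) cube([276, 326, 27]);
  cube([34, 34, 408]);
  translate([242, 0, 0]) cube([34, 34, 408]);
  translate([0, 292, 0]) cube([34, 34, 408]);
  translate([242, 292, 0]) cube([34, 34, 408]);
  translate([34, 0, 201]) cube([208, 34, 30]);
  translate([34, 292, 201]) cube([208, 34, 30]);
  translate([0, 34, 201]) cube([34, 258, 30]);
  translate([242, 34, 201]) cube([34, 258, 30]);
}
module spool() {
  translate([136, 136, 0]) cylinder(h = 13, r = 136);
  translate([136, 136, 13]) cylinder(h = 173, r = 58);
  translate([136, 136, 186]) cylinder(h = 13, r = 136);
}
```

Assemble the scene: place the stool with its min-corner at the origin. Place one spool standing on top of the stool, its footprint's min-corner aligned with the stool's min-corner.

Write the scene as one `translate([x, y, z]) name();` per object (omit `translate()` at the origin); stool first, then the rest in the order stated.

stool();
translate([0, 0, 435]) spool();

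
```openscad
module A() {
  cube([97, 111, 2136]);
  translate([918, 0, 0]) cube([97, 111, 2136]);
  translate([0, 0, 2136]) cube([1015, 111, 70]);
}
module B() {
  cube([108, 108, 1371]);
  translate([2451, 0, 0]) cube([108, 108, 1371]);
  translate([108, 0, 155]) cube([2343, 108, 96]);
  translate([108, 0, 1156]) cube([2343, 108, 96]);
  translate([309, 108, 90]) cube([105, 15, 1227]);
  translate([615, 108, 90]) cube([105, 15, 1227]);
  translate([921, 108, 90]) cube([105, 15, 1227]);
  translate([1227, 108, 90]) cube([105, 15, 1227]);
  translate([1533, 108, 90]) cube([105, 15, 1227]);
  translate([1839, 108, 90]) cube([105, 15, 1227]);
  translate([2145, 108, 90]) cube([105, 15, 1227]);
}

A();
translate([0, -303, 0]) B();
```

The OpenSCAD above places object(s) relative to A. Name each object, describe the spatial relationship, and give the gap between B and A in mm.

The fence section's nearest face is 180 mm from the door frame's −y face.

A is a door frame. B is a fence section. The fence section is on the floor beside the door frame on its −y side. The gap between the fence section and the door frame is 180 mm.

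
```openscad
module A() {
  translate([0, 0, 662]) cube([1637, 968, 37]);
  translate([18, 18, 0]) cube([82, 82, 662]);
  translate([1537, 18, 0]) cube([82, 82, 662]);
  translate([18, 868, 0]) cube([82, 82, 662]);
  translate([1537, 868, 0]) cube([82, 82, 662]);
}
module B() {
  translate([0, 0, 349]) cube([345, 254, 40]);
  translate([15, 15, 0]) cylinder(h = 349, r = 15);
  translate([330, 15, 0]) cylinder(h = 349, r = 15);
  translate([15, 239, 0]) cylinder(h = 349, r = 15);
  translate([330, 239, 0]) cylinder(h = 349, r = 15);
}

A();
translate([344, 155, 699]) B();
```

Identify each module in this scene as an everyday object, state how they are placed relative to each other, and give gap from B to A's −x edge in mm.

A is a table. B is a stool. The stool is on top of the table. The gap from the stool to the table's −x edge is 344 mm.

The stool's min-x is at 344; the table's min-x is 0; gap = 344 mm.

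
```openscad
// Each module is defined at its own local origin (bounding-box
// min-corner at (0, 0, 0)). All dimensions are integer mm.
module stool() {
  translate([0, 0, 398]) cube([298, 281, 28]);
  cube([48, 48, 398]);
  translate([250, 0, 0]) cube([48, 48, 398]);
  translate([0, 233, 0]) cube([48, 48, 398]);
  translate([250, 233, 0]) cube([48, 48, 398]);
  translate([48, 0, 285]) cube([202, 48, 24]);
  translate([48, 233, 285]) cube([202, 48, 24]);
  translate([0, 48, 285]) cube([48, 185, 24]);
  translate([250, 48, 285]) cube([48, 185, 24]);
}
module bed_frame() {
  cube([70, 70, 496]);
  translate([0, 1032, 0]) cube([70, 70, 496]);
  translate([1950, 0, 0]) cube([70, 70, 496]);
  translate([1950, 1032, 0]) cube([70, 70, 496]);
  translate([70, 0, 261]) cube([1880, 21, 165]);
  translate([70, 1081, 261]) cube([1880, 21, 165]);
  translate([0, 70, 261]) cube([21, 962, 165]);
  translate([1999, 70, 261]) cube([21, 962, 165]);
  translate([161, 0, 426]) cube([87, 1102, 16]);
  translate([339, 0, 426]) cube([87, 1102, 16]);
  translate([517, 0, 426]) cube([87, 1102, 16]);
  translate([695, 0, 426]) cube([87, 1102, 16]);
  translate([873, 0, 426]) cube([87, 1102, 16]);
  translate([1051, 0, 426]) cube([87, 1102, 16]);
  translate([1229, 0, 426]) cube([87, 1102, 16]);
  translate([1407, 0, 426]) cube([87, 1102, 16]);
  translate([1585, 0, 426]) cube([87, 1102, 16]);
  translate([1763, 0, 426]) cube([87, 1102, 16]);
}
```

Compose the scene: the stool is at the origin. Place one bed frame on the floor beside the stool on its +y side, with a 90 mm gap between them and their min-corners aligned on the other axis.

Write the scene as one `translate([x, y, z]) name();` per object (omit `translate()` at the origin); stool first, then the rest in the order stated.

stool();
translate([0, 371, 0]) bed_frame();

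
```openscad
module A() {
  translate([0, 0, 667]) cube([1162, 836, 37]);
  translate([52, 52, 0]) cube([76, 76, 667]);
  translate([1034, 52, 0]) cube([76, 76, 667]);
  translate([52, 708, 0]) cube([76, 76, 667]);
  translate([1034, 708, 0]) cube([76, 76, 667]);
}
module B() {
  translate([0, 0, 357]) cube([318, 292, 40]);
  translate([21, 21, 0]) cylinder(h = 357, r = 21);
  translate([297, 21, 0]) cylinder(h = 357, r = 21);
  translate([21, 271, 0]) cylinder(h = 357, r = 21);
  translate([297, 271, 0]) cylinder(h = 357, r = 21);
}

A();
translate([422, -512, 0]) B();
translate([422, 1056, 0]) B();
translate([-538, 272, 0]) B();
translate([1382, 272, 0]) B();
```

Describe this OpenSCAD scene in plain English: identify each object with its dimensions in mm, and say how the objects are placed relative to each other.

A is a rectangular dining table. The top is 1162×836×37 mm with its upper surface at z = 704 mm. It stands on four 76×76 mm square legs, each inset 52 mm from the nearest pair of top edges, running from the floor to the underside of the top.

B is a four-legged stool. The seat is a 318×292×40 mm slab whose top surface is at z = 397 mm; four round legs, each 42 mm in diameter, run from the floor (z = 0) to the underside of the seat, each leg's axis is inset half a diameter from the nearest pair of seat edges (so the leg's bounding box is flush with the corner).

Four stools sit around the table at the −y, +y, −x, +x sides.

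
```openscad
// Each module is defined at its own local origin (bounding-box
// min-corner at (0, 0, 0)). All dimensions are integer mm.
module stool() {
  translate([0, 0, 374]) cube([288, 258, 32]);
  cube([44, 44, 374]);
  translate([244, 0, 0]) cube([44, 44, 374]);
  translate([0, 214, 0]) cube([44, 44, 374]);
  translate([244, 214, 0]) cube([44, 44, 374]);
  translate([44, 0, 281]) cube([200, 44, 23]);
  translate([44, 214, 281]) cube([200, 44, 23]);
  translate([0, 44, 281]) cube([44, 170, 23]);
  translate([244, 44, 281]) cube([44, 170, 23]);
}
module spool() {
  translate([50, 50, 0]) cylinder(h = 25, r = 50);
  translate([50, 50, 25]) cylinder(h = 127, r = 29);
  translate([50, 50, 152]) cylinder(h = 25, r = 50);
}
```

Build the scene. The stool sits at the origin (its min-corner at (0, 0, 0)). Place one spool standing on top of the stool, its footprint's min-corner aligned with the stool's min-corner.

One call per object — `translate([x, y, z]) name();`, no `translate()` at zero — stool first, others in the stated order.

stool();
translate([0, 0, 406]) spool();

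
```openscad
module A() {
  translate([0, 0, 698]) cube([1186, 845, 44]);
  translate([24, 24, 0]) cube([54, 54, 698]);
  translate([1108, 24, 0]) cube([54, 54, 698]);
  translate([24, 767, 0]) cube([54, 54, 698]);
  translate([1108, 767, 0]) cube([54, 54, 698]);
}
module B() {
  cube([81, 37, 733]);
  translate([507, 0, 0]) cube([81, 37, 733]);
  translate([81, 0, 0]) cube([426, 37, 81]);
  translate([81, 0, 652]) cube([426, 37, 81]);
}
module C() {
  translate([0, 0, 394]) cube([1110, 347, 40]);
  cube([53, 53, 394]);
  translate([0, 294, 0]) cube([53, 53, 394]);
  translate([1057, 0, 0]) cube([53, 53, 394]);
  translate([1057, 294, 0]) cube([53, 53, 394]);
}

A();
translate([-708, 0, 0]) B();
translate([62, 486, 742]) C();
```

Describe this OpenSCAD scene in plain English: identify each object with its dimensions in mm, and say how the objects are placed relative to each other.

A is a table: top 1186 mm (x) × 845 mm (y), 44 mm thick, upper face at z = 742 mm, on four 54×54 mm square legs, each inset 24 mm from the nearest pair of top edges, running from z = 0 to the bottom of the top.

B is a picture frame with a 426×571 mm rectangular opening (x by z) and a uniform 81 mm border on every side. Frame depth is 37 mm along y. It is built from two vertical stiles running the full outside height and two horizontal rails spanning the gap between the stiles.

C is a long wooden bench with a 1110 mm (x) × 347 mm (y) seat, 40 mm thick, its top surface 434 mm above the floor. Four 53 mm square legs at the seat corners, flush with the edges, run from z = 0 to the seat underside.

The picture frame is on the floor beside the table on its −x side. The bench is on top of the table.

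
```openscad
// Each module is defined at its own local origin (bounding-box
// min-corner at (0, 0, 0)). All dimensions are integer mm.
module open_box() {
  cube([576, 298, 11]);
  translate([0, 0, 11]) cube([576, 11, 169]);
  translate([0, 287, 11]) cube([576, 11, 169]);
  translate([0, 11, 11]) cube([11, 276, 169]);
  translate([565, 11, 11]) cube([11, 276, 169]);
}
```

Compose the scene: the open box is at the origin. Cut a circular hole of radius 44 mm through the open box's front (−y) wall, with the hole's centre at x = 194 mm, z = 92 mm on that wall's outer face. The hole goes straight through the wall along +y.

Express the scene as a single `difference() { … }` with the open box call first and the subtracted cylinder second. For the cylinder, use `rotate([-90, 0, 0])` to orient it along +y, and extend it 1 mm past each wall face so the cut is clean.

difference() {
  open_box();
  translate([194, -1, 92]) rotate([-90, 0, 0]) cylinder(h = 13, r = 44);
}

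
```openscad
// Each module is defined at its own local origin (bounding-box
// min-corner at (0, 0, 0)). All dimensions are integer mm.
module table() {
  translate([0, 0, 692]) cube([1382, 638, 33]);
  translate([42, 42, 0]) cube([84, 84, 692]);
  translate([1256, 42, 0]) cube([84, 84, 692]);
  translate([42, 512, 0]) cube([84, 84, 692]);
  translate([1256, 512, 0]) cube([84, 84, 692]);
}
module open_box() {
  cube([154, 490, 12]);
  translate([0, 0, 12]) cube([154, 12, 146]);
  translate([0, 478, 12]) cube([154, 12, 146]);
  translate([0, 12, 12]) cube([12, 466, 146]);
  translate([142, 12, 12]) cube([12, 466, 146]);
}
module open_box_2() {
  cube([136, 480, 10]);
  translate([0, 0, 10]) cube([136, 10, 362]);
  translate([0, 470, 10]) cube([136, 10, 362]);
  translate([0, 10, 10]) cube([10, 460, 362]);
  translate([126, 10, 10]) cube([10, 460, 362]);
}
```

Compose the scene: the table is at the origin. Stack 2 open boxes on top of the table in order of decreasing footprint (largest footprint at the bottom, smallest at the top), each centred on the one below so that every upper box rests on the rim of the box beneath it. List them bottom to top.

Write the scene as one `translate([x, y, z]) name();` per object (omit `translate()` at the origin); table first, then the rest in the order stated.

table();
translate([614, 74, 725]) open_box();
translate([623, 79, 883]) open_box_2();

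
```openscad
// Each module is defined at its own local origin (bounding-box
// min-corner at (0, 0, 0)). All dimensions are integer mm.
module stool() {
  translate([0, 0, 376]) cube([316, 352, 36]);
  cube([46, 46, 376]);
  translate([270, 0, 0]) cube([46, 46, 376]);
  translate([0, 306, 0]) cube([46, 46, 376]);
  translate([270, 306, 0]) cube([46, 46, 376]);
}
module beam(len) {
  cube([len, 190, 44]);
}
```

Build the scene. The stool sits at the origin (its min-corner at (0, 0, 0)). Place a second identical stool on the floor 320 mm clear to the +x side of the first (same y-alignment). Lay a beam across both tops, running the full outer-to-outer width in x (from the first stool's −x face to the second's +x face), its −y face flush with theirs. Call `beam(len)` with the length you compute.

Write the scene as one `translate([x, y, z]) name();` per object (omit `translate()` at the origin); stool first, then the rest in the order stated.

stool();
translate([636, 0, 0]) stool();
translate([0, 0, 412]) beam(952);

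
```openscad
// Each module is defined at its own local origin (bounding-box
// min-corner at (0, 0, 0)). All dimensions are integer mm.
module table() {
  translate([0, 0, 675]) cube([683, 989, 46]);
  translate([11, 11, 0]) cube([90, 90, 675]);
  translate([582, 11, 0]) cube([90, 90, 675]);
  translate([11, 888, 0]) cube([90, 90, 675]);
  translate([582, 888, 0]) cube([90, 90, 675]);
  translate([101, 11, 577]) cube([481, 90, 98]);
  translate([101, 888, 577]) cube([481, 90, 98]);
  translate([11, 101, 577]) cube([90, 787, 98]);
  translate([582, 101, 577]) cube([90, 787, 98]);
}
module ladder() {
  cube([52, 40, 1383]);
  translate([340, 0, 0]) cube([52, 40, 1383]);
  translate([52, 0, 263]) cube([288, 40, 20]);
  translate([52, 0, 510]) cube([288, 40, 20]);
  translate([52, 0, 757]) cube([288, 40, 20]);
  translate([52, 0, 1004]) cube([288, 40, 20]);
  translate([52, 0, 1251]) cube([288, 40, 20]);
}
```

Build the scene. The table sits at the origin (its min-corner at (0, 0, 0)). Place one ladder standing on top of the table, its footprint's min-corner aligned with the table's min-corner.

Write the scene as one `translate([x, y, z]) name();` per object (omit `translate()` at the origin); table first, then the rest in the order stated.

table();
translate([0, 0, 721]) ladder();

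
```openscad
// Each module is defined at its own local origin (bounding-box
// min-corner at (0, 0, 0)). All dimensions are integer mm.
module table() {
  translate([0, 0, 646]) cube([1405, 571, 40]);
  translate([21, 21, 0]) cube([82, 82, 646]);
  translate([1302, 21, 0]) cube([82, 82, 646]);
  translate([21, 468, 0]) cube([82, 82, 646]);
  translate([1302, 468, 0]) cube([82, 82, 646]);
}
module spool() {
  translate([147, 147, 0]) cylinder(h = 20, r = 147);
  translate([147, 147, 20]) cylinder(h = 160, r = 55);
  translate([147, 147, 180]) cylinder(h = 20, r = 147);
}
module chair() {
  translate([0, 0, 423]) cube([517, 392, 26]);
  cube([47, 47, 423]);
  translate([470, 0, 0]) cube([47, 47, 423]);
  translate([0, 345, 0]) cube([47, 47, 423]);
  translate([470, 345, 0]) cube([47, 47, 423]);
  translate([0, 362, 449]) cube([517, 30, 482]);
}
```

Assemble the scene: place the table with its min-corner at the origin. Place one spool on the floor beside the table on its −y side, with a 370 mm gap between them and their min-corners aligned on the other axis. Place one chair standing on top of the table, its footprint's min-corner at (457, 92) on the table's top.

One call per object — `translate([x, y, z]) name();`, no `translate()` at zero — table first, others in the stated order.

table();
translate([0, -664, 0]) spool();
translate([457, 92, 686]) chair();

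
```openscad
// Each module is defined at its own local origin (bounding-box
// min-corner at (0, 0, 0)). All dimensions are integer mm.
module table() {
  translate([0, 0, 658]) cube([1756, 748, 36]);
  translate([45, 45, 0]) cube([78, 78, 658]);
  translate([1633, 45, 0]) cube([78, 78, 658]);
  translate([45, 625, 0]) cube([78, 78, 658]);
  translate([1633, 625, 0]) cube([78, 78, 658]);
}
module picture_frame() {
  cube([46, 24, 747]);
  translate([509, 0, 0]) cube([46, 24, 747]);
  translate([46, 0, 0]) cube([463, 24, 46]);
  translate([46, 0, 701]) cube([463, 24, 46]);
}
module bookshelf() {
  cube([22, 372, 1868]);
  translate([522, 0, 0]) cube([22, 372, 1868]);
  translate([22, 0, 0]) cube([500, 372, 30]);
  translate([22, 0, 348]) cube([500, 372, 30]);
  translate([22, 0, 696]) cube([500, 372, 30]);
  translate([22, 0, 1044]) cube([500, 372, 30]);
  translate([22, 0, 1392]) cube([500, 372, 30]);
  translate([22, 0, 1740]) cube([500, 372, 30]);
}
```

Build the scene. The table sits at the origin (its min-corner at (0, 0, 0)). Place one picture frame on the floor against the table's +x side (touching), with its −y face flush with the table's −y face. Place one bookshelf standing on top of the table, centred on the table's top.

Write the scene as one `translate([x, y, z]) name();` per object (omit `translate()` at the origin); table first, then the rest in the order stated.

table();
translate([1756, 0, 0]) picture_frame();
translate([606, 188, 694]) bookshelf();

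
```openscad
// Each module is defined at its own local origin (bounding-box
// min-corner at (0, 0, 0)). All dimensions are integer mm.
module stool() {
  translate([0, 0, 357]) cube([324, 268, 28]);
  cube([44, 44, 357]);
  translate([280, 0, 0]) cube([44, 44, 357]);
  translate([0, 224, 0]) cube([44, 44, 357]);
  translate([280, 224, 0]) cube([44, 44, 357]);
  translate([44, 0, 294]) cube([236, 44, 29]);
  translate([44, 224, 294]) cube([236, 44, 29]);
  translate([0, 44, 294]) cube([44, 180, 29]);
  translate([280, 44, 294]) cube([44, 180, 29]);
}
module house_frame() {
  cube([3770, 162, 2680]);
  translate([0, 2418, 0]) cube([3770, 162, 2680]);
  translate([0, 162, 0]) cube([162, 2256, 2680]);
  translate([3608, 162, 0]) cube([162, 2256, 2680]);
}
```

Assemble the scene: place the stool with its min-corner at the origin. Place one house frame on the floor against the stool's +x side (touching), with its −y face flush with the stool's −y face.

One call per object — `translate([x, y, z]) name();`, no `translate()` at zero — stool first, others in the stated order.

stool();
translate([324, 0, 0]) house_frame();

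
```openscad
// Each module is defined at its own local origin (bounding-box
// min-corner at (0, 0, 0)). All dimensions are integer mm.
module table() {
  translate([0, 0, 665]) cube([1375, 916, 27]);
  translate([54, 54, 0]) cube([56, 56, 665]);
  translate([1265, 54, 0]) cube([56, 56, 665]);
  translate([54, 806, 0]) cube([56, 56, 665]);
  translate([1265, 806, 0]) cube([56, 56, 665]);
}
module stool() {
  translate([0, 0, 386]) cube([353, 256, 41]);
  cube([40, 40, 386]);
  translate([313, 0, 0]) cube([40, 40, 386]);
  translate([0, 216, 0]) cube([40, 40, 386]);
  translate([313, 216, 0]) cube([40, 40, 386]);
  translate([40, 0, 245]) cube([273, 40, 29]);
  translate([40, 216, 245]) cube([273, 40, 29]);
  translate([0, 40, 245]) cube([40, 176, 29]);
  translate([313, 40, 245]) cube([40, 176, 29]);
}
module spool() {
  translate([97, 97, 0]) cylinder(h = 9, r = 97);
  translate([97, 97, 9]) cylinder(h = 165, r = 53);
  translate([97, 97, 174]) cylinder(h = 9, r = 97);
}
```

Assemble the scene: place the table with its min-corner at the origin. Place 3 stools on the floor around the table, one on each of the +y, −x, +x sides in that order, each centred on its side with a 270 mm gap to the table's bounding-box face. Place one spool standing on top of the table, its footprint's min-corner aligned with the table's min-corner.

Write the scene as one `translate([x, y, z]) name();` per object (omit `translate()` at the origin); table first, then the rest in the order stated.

table();
translate([511, 1186, 0]) stool();
translate([-623, 330, 0]) stool();
translate([1645, 330, 0]) stool();
translate([0, 0, 692]) spool();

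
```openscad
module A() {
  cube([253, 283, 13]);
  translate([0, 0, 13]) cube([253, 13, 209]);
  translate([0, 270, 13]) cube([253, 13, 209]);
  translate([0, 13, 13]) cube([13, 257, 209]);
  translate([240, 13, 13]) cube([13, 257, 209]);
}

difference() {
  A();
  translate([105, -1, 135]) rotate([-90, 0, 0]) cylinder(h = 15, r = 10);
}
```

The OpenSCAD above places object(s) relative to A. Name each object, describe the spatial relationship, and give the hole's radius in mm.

The subtracted cylinder has r = 10 mm.

A is an open box. The open box has a circular hole through its front wall. The hole's radius is 10 mm.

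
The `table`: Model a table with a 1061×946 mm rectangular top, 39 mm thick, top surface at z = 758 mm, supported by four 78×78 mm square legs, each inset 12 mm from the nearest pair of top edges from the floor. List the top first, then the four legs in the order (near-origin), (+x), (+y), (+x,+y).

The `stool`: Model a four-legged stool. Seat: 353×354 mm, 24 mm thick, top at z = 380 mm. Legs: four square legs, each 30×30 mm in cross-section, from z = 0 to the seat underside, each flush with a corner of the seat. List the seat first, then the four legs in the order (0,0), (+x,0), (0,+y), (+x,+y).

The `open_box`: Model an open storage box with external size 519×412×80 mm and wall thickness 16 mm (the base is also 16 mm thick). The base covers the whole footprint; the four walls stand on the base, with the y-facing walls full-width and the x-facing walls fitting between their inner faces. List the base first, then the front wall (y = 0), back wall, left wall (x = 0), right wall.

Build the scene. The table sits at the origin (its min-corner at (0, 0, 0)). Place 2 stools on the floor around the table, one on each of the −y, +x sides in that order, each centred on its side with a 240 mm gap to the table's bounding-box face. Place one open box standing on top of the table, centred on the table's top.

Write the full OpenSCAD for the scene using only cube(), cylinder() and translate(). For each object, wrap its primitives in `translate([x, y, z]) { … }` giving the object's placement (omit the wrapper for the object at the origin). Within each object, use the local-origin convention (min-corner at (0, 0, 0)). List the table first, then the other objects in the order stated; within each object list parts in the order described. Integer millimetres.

translate([0, 0, 719]) cube([1061, 946, 39]);
translate([12, 12, 0]) cube([78, 78, 719]);
translate([971, 12, 0]) cube([78, 78, 719]);
translate([12, 856, 0]) cube([78, 78, 719]);
translate([971, 856, 0]) cube([78, 78, 719]);
translate([354, -594, 0]) {
  translate([0, 0, 356]) cube([353, 354, 24]);
  cube([30, 30, 356]);
  translate([323, 0, 0]) cube([30, 30, 356]);
  translate([0, 324, 0]) cube([30, 30, 356]);
  translate([323, 324, 0]) cube([30, 30, 356]);
}
translate([1301, 296, 0]) {
  translate([0, 0, 356]) cube([353, 354, 24]);
  cube([30, 30, 356]);
  translate([323, 0, 0]) cube([30, 30, 356]);
  translate([0, 324, 0]) cube([30, 30, 356]);
  translate([323, 324, 0]) cube([30, 30, 356]);
}
translate([271, 267, 758]) {
  cube([519, 412, 16]);
  translate([0, 0, 16]) cube([519, 16, 64]);
  translate([0, 396, 16]) cube([519, 16, 64]);
  translate([0, 16, 16]) cube([16, 380, 64]);
  translate([503, 16, 16]) cube([16, 380, 64]);
}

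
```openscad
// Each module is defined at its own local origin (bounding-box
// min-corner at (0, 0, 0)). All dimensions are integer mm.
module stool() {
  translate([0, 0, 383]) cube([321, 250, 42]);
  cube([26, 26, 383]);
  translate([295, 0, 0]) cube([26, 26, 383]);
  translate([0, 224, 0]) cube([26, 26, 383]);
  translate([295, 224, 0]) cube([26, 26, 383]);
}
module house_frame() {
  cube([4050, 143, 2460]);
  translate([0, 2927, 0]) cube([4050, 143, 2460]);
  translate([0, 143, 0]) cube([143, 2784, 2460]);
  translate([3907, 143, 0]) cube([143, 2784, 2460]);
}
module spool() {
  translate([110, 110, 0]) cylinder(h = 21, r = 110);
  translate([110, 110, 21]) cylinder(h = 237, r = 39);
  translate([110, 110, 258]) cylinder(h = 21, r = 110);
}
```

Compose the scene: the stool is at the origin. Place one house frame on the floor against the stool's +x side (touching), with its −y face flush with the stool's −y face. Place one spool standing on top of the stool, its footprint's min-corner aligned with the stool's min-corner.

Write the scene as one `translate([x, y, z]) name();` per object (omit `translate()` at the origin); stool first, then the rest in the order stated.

stool();
translate([321, 0, 0]) house_frame();
translate([0, 0, 425]) spool();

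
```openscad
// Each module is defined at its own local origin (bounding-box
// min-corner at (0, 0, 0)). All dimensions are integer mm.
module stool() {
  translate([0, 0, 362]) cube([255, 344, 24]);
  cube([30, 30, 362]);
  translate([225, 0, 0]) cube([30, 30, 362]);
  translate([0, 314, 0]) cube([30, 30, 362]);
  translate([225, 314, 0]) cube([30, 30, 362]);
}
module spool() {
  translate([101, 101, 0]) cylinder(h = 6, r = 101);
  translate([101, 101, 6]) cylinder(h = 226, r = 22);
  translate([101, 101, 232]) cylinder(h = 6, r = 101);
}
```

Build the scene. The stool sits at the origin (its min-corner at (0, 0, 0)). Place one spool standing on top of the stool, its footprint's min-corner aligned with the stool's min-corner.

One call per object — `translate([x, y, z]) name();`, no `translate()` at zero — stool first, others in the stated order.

stool();
translate([0, 0, 386]) spool();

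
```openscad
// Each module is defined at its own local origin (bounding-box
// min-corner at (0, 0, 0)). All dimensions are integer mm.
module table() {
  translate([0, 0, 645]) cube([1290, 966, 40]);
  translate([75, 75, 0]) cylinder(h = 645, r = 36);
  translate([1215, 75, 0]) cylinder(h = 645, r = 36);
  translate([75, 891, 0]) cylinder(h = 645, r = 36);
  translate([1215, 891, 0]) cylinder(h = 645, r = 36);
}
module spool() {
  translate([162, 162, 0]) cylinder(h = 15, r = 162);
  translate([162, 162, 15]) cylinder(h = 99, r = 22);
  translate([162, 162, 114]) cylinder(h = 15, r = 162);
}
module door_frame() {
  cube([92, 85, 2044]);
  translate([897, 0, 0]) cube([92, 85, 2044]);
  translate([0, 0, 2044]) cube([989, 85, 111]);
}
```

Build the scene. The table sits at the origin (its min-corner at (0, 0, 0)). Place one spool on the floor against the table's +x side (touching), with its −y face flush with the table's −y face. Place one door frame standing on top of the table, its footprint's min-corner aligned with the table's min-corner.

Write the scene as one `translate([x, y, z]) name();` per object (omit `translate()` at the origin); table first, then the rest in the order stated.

table();
translate([1290, 0, 0]) spool();
translate([0, 0, 685]) door_frame();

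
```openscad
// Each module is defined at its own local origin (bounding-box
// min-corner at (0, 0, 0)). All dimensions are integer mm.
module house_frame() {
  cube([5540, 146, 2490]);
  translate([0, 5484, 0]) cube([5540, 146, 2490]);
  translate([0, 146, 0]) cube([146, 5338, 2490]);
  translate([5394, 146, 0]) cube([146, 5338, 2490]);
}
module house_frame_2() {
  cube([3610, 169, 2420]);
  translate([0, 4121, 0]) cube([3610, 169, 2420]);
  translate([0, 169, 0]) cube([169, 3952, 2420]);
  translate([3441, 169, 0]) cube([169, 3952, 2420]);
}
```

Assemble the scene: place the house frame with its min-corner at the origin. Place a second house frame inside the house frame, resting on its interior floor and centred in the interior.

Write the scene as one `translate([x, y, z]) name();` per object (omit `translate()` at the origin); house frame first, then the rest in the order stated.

house_frame();
translate([965, 670, 0]) house_frame_2();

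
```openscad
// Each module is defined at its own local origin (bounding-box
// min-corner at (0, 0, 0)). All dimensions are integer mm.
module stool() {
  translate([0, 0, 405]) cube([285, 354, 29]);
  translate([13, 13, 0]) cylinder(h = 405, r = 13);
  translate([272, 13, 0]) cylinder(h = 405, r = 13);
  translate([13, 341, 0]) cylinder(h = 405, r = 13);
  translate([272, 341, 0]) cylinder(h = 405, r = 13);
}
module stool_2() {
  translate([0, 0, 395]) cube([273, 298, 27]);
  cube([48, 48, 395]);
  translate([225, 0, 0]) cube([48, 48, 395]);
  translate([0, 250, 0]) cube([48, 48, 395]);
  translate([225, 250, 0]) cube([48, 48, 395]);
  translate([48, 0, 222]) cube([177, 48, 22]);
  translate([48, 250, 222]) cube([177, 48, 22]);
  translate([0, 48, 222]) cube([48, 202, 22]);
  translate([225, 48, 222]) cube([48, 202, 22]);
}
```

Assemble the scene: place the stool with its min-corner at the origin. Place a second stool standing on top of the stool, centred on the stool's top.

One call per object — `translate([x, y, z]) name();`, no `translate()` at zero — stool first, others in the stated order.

stool();
translate([6, 28, 434]) stool_2();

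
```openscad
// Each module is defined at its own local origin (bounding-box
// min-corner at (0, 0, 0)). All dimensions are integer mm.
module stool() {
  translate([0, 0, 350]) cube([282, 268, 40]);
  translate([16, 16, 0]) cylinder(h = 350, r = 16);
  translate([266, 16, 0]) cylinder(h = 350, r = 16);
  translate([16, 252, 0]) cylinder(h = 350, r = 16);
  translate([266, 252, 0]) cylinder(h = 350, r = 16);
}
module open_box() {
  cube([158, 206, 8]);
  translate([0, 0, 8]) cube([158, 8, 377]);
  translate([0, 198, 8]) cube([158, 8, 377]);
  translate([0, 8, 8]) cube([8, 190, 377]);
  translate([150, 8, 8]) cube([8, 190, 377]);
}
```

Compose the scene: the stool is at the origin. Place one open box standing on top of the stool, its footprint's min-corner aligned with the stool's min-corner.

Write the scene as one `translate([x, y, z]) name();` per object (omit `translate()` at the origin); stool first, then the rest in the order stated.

stool();
translate([0, 0, 390]) open_box();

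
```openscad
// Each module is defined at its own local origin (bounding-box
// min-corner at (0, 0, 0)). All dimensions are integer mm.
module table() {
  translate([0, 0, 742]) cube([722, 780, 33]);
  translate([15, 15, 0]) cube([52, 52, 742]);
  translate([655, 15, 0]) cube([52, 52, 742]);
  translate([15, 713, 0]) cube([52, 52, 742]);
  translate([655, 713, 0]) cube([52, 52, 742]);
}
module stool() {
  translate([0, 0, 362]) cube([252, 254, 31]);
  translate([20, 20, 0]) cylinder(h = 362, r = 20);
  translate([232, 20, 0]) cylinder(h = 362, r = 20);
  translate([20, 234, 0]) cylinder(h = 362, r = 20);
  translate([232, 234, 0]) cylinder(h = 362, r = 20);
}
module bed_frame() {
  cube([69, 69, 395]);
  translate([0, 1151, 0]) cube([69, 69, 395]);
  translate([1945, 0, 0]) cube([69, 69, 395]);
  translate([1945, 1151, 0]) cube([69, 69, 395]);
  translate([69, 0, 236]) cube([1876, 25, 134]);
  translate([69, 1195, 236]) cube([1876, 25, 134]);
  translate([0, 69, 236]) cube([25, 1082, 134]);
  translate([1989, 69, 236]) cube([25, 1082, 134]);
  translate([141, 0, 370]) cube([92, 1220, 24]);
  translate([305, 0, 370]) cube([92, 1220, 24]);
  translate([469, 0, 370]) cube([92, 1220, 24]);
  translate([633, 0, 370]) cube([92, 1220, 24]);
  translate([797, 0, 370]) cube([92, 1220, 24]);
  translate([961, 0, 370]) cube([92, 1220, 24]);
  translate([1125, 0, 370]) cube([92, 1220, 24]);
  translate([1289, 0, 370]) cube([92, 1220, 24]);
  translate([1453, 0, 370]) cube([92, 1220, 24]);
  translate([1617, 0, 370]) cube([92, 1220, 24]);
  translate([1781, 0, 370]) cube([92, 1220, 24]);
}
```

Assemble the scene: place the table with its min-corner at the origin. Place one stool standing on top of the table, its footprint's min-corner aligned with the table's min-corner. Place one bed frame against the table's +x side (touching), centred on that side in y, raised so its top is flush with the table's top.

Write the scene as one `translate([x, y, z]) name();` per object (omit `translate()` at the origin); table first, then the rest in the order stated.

table();
translate([0, 0, 775]) stool();
translate([722, -220, 380]) bed_frame();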